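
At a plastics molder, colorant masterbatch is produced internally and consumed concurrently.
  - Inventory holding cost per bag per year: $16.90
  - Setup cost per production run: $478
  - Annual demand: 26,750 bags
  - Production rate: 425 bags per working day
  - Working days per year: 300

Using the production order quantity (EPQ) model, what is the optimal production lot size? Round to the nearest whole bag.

1,384 bags

d = 26,750/300 = 89.1667 bags/day;  effective holding cost H(1 − d/p) = 16.9·(1 − 89.1667/425) = 13.35431
Q* = √(2DS / H_eff) = √(2·26,750·478 / 13.35431) ≈ 1,383.82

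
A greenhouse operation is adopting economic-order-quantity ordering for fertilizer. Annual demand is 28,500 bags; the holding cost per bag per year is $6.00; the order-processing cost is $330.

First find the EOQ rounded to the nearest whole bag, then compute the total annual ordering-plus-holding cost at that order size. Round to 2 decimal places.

EOQ = √(2DS/H) = √(2 × 28,500 × 330 / 6)
    = √(3,135,000.00) ≈ 1,770.59 → Q = 1,771 bags
Annual ordering cost = (D/Q)·S = (28,500/1,771) × 330 = $5,310.56
Annual holding cost  = (Q/2)·H = (1,771/2) × 6 = $5,313.00
Total = $5,310.56 + $5,313.00 = $10,623.56

$10,623.56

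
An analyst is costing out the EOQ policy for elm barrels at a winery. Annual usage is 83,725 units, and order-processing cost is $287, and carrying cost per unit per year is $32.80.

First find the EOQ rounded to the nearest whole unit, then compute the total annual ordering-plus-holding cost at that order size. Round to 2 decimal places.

Optimal lot size Q* = (2 × 83,725 × $287 / $32.8)^½ ≈ 1,210.45 → Q = 1,210 units
Annual ordering cost = (D/Q)·S = (83,725/1,210) × 287 = $19,858.74
Annual holding cost  = (Q/2)·H = (1,210/2) × 32.8 = $19,844.00
Total = $19,858.74 + $19,844.00 = $39,702.74

$39,702.74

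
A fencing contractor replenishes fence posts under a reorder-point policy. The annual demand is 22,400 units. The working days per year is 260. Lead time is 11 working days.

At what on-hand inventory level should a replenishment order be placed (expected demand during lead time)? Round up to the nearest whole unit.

Daily demand d = 22,400 / 260 = 86.154 units/day
Demand during lead time = 86.154 × 11 = 947.69
Reorder point = 947.69 → round up

948 units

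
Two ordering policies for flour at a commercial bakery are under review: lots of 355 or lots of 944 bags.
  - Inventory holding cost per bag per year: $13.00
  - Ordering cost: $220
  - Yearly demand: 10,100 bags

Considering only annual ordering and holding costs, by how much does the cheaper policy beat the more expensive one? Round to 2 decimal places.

For each Q, cost = (D/Q)·S + (Q/2)·H.
TC(355) = (10,100/355)×220 + (355/2)×13 = $8,566.65
TC(944) = (10,100/944)×220 + (944/2)×13 = $8,489.81
Lots of 944 are cheaper by $76.84.

$76.84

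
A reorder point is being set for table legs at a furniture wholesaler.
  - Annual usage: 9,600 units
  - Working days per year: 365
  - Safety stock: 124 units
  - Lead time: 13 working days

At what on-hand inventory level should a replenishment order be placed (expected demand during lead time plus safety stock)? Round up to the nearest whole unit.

466 units

Daily demand d = 9,600 / 365 = 26.301 units/day
Demand during lead time = 26.301 × 13 = 341.92
Reorder point = 341.92 + 124 = 465.92 → round up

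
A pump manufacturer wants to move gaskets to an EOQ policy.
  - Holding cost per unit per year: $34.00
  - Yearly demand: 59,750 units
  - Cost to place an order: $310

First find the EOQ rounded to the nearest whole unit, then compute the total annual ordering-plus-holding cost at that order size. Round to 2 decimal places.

Optimal lot size Q* = (2 × 59,750 × $310 / $34)^½ ≈ 1,043.82 → Q = 1,044 units
Annual ordering cost = (D/Q)·S = (59,750/1,044) × 310 = $17,741.86
Annual holding cost  = (Q/2)·H = (1,044/2) × 34 = $17,748.00
Total = $17,741.86 + $17,748.00 = $35,489.86

$35,489.86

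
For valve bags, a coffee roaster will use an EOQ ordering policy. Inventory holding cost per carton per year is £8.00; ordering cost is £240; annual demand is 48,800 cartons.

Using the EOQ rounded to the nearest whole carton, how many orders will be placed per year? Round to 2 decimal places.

Optimal lot size Q* = (2 × 48,800 × £240 / £8)^½ ≈ 1,711.14 → Q = 1,711
Orders per year = D/Q = 48,800 / 1,711 = 28.521

28.52 orders per year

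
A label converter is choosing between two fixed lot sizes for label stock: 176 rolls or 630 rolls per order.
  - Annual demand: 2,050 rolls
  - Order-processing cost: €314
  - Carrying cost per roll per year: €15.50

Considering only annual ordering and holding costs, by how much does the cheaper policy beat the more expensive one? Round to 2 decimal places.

For each Q, cost = (D/Q)·S + (Q/2)·H.
TC(176) = (2,050/176)×314 + (176/2)×15.5 = €5,021.39
TC(630) = (2,050/630)×314 + (630/2)×15.5 = €5,904.25
|ΔTC| = |€5,021.39 − €5,904.25| = €882.86

€882.86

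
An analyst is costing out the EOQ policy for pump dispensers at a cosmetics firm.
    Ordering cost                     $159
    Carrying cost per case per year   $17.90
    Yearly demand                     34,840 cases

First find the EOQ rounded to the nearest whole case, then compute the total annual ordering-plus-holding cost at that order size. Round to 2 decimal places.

$14,082.48

2DS/H = 2·34,840·159/17.9 = 618,945.25
EOQ = √618,945.25 ≈ 786.73 → Q = 787 cases
Ordering: D/Q × S = 34,840/787 × $159 = $7,038.83
Holding:  Q/2 × H = 787/2 × $17.9 = $7,043.65
Total = $7,038.83 + $7,043.65 = $14,082.48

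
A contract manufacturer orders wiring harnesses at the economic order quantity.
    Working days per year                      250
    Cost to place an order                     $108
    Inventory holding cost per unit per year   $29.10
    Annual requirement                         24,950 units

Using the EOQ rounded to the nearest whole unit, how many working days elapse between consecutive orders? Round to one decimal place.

4.3 days

Optimal lot size Q* = (2 × 24,950 × $108 / $29.1)^½ ≈ 430.34 → Q = 430 units
T = Q/D × 250 days = 430/24,950 × 250 = 4.309 days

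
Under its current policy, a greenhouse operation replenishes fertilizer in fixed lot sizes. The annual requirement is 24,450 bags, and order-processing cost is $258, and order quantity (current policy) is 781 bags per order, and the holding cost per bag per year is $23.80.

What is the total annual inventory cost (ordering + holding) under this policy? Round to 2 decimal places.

Orders/yr = 24,450/781 = 31.306; ordering cost = 31.306 × $258 = $8,076.95
Average inventory = 781/2 = 390.5; holding cost = 390.5 × $23.8 = $9,293.90
Total = $8,076.95 + $9,293.90 = $17,370.85

$17,370.85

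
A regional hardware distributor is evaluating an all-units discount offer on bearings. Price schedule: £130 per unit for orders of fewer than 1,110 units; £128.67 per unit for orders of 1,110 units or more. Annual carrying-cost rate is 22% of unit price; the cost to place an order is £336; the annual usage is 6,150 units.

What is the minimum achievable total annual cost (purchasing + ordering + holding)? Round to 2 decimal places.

H₁ = 22%×£130 = £28.6000;  H₂ = 22%×£128.67 = £28.3074
EOQ₁ = √(2×6,150×336/28.6000) = 380.14  (< 1,110, feasible at tier 1)
EOQ₂ = √(2×6,150×336/28.3074) = 382.10  (< 1,110 → use Q = 1,110 at tier-2 price)
TC(tier 1 (EOQ₁), Q≈380.1) = £810,371.89
TC(tier 2, Q≈1,110.0) = £808,892.73
Minimum at tier 2: £808,892.73

£808,892.73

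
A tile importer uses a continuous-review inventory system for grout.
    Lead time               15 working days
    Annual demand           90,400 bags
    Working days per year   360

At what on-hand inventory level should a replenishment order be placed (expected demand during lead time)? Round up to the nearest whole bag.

Daily demand d = 90,400 / 360 = 251.111 bags/day
Demand during lead time = 251.111 × 15 = 3,766.67
Reorder point = 3,766.67 → round up

3,767 bags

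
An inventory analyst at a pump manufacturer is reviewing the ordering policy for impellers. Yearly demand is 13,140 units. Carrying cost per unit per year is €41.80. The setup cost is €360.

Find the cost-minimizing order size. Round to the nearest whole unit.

Optimal lot size Q* = (2 × 13,140 × €360 / €41.8)^½ ≈ 475.75

476 units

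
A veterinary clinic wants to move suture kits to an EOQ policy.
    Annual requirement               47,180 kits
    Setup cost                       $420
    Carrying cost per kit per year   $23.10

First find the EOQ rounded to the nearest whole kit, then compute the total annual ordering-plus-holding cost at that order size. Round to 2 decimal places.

$30,256.91

Q* = √(2·D·S / H) = √(2·47,180·420 / 23.1) = √1,715,636.4 ≈ 1,309.82 → Q = 1,310 kits
Orders/yr = 47,180/1,310 = 36.015; ordering cost = 36.015 × $420 = $15,126.41
Average inventory = 1,310/2 = 655; holding cost = 655 × $23.1 = $15,130.50
Total = $15,126.41 + $15,130.50 = $30,256.91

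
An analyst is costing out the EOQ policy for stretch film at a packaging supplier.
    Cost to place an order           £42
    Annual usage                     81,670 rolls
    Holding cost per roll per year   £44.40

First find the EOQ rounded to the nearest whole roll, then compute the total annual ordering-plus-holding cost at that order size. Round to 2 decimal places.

Q* = √(2·D·S / H) = √(2·81,670·42 / 44.4) = √154,510.8 ≈ 393.08 → Q = 393 rolls
Orders/yr = 81,670/393 = 207.812; ordering cost = 207.812 × £42 = £8,728.09
Average inventory = 393/2 = 196.5; holding cost = 196.5 × £44.4 = £8,724.60
Total = £8,728.09 + £8,724.60 = £17,452.69

£17,452.69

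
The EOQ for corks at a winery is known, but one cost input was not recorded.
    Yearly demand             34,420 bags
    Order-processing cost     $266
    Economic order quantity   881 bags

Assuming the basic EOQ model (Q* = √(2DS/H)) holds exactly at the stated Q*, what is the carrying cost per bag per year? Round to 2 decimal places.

$23.59

Since Q* = (2DS/H)^½, squaring gives Q*²·H = 2DS.
H = 2DS / Q² = 2 × 34,420 × 266 / 881² = 23.5923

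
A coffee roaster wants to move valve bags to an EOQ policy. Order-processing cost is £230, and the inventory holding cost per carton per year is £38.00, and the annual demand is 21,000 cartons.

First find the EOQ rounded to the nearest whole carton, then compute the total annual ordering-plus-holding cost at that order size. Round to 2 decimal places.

£19,159.33

EOQ = √(2DS/H) = √(2 × 21,000 × 230 / 38)
    = √(254,210.53) ≈ 504.19 → Q = 504 cartons
Orders/yr = 21,000/504 = 41.667; ordering cost = 41.667 × £230 = £9,583.33
Average inventory = 504/2 = 252; holding cost = 252 × £38 = £9,576.00
Total = £9,583.33 + £9,576.00 = £19,159.33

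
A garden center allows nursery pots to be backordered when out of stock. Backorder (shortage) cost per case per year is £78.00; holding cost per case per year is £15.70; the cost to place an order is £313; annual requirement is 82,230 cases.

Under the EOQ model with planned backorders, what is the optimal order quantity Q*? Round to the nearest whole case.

1,985 cases

Basic EOQ = √(2·82,230·313/15.7) = 1,810.725
Backorder adjustment √((H+b)/b) = √((15.7+78)/78) = 1.0960
Q* = 1,810.725 × 1.0960 ≈ 1,984.61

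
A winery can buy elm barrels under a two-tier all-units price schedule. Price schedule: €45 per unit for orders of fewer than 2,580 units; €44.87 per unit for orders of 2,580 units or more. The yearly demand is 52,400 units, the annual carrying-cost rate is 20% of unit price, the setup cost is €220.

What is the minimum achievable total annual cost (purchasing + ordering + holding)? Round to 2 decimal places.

€2,367,232.68

H₁ = 20%×€45 = €9.0000;  H₂ = 20%×€44.87 = €8.9740
EOQ₁ = √(2×52,400×220/9.0000) = 1,600.56  (< 2,580, feasible at tier 1)
EOQ₂ = √(2×52,400×220/8.9740) = 1,602.87  (< 2,580 → use Q = 2,580 at tier-2 price)
TC(tier 1 (EOQ₁), Q≈1,600.6) = €2,372,405.00
TC(tier 2, Q≈2,580.0) = €2,367,232.68
Minimum at tier 2: €2,367,232.68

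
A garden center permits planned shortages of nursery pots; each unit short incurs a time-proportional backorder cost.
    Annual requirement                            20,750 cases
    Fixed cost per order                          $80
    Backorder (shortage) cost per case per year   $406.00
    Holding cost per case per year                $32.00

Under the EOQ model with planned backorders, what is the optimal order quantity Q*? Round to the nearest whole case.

335 cases

Basic EOQ = √(2·20,750·80/32) = 322.102
Backorder adjustment √((H+b)/b) = √((32+406)/406) = 1.0387
Q* = 322.102 × 1.0387 ≈ 334.56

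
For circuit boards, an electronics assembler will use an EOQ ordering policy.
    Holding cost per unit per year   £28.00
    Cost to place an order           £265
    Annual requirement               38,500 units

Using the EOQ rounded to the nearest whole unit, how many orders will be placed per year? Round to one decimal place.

45.1 orders per year

EOQ = √(2DS/H) = √(2 × 38,500 × 265 / 28)
    = √(728,750.00) ≈ 853.67 → Q = 854
N = D/Q = 38,500/854 ≈ 45.082 orders/yr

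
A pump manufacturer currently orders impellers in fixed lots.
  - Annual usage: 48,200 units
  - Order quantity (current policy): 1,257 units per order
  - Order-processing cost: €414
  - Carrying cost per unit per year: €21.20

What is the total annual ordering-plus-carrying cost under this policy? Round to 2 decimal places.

Orders/yr = 48,200/1,257 = 38.345; ordering cost = 38.345 × €414 = €15,874.94
Average inventory = 1,257/2 = 628.5; holding cost = 628.5 × €21.2 = €13,324.20
Total = €15,874.94 + €13,324.20 = €29,199.14

€29,199.14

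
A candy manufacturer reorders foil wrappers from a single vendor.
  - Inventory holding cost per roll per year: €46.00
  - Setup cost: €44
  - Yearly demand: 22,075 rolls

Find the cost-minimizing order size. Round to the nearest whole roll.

EOQ = √(2DS/H) = √(2 × 22,075 × 44 / 46)
    = √(42,230.43) ≈ 205.50

206 rolls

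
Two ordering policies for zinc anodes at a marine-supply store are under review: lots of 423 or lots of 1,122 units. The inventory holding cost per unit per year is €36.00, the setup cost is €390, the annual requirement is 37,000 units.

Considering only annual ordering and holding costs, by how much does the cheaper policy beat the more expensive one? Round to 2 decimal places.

€8,670.51

Annual cost at Q: ordering D·S/Q plus holding Q·H/2.
TC(423) = (37,000/423)×390 + (423/2)×36 = €41,727.48
TC(1,122) = (37,000/1,122)×390 + (1,122/2)×36 = €33,056.96
Cheaper: Q = 1,122.  Difference = €8,670.51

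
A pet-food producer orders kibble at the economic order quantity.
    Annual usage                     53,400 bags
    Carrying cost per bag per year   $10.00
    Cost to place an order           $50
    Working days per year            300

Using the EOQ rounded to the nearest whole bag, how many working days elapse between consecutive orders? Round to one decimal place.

EOQ = √(2DS/H) = √(2 × 53,400 × 50 / 10)
    = √(534,000.00) ≈ 730.75 → Q = 731 bags
Days between orders = 300 / (D/Q) = 300 / 73.051 ≈ 4.107

4.1 days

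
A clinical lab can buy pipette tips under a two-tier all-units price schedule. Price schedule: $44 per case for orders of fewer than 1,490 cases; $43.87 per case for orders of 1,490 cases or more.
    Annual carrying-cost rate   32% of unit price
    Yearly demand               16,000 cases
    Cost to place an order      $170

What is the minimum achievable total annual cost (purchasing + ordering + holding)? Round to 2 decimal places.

H₁ = 32%×$44 = $14.0800;  H₂ = 32%×$43.87 = $14.0384
EOQ₁ = √(2×16,000×170/14.0800) = 621.58  (< 1,490, feasible at tier 1)
EOQ₂ = √(2×16,000×170/14.0384) = 622.50  (< 1,490 → use Q = 1,490 at tier-2 price)
TC(tier 1 (EOQ₁), Q≈621.6) = $712,751.87
TC(tier 2, Q≈1,490.0) = $714,204.11
Minimum at tier 1 (EOQ₁): $712,751.87

$712,751.87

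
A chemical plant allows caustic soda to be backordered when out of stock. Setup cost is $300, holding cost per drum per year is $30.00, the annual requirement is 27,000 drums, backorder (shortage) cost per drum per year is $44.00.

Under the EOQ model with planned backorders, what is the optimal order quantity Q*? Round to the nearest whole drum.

953 drums

Basic EOQ = √(2·27,000·300/30) = 734.847
Backorder adjustment √((H+b)/b) = √((30+44)/44) = 1.2968
Q* = 734.847 × 1.2968 ≈ 952.99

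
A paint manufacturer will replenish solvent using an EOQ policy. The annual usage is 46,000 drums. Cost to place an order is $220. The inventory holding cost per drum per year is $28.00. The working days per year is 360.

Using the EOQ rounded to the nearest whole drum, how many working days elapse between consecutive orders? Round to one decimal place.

6.7 days

EOQ = √(2DS/H) = √(2 × 46,000 × 220 / 28)
    = √(722,857.14) ≈ 850.21 → Q = 850 drums
Cycle time = (working days × Q)/D = (360 × 850) / 46,000 = 6.652 days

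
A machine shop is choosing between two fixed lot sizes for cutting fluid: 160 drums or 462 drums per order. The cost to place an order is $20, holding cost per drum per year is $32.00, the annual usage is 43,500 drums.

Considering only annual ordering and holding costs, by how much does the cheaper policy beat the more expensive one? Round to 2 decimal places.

$1,277.62

TC(Q) = (D/Q)S + (Q/2)H
TC(160) = (43,500/160)×20 + (160/2)×32 = $7,997.50
TC(462) = (43,500/462)×20 + (462/2)×32 = $9,275.12
|ΔTC| = |$7,997.50 − $9,275.12| = $1,277.62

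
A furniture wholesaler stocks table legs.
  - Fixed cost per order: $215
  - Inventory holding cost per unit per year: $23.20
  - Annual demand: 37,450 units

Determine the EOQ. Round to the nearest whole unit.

833 units

2DS/H = 2·37,450·215/23.2 = 694,116.38
EOQ = √694,116.38 ≈ 833.14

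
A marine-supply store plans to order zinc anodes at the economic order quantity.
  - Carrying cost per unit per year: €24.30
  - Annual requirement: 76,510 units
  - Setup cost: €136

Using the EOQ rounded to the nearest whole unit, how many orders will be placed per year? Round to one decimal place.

82.7 orders per year

EOQ = √(2DS/H) = √(2 × 76,510 × 136 / 24.3)
    = √(856,408.23) ≈ 925.42 → Q = 925
N = D/Q = 76,510/925 ≈ 82.714 orders/yr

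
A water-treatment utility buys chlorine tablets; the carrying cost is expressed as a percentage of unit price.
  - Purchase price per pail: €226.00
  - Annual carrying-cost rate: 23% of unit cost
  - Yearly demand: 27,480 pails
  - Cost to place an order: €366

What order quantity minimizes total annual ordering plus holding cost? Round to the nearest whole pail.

622 pails

Carrying cost H = €226 × 23% = €51.9800/pail/yr
2DS/H = 2·27,480·366/51.98 = 386,982.69
EOQ = √386,982.69 ≈ 622.08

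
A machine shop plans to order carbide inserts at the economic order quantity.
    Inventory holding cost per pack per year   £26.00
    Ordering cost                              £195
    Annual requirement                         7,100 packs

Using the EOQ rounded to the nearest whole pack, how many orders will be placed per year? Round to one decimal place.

21.8 orders per year

Q* = √(2·D·S / H) = √(2·7,100·195 / 26) = √106,500.0 ≈ 326.34 → Q = 326
N = D/Q = 7,100/326 ≈ 21.779 orders/yr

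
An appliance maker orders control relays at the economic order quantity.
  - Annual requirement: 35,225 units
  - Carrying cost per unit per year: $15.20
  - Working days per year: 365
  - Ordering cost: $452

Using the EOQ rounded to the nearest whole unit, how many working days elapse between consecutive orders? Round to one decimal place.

15.0 days

Optimal lot size Q* = (2 × 35,225 × $452 / $15.2)^½ ≈ 1,447.40 → Q = 1,447 units
Cycle time = (working days × Q)/D = (365 × 1,447) / 35,225 = 14.994 days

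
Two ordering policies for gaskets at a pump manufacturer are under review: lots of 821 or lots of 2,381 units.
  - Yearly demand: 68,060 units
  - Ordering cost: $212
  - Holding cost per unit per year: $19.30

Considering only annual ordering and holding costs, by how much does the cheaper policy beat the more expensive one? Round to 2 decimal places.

$3,539.37

Annual cost at Q: ordering D·S/Q plus holding Q·H/2.
TC(821) = (68,060/821)×212 + (821/2)×19.3 = $25,497.22
TC(2,381) = (68,060/2,381)×212 + (2,381/2)×19.3 = $29,036.59
Cheaper: Q = 821.  Difference = $3,539.37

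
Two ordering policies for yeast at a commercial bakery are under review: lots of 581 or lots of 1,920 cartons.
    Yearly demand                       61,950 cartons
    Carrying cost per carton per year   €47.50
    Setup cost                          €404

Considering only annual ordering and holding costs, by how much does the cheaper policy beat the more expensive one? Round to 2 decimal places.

€1,759.45

For each Q, cost = (D/Q)·S + (Q/2)·H.
TC(581) = (61,950/581)×404 + (581/2)×47.5 = €56,875.86
TC(1,920) = (61,950/1,920)×404 + (1,920/2)×47.5 = €58,635.31
Lots of 581 are cheaper by €1,759.45.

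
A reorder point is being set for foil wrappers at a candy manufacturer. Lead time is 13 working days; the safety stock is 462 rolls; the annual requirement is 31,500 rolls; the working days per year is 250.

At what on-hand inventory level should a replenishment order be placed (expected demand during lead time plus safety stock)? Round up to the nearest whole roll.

2,100 rolls

Daily demand d = 31,500 / 250 = 126.000 rolls/day
Demand during lead time = 126.000 × 13 = 1,638.00
Reorder point = 1,638.00 + 462 = 2,100.00 → round up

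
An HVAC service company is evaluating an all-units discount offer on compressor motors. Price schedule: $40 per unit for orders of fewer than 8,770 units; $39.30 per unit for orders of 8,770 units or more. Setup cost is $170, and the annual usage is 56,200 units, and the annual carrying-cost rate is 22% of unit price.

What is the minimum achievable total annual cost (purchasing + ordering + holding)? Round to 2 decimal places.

$2,247,662.11

H₁ = 22%×$40 = $8.8000;  H₂ = 22%×$39.30 = $8.6460
EOQ₁ = √(2×56,200×170/8.8000) = 1,473.55  (< 8,770, feasible at tier 1)
EOQ₂ = √(2×56,200×170/8.6460) = 1,486.62  (< 8,770 → use Q = 8,770 at tier-2 price)
TC(tier 1 (EOQ₁), Q≈1,473.6) = $2,260,967.28
TC(tier 2, Q≈8,770.0) = $2,247,662.11
Minimum at tier 2: $2,247,662.11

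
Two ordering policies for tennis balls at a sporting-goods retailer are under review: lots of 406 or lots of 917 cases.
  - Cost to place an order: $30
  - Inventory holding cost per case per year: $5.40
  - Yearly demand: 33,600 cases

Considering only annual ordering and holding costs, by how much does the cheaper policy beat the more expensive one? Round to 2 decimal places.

Annual cost at Q: ordering D·S/Q plus holding Q·H/2.
TC(406) = (33,600/406)×30 + (406/2)×5.4 = $3,578.96
TC(917) = (33,600/917)×30 + (917/2)×5.4 = $3,575.14
Lots of 917 are cheaper by $3.82.

$3.82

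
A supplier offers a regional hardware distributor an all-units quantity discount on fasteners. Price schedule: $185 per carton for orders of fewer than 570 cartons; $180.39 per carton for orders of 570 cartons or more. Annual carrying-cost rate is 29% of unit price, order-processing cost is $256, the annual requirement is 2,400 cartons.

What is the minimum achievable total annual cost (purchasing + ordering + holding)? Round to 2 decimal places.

H₁ = 29%×$185 = $53.6500;  H₂ = 29%×$180.39 = $52.3131
EOQ₁ = √(2×2,400×256/53.6500) = 151.34  (< 570, feasible at tier 1)
EOQ₂ = √(2×2,400×256/52.3131) = 153.26  (< 570 → use Q = 570 at tier-2 price)
TC(tier 1 (EOQ₁), Q≈151.3) = $452,119.43
TC(tier 2, Q≈570.0) = $448,923.13
Minimum at tier 2: $448,923.13

$448,923.13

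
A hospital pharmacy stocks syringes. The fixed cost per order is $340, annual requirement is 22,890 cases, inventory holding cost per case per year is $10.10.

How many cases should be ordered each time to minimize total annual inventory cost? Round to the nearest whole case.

Q* = √(2·D·S / H) = √(2·22,890·340 / 10.1) = √1,541,108.9 ≈ 1,241.41

1,241 cases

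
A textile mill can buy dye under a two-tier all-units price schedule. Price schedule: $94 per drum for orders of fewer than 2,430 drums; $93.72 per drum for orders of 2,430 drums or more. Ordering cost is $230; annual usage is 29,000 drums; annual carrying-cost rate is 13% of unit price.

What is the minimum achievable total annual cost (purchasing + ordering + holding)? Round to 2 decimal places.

$2,735,427.93

H₁ = 13%×$94 = $12.2200;  H₂ = 13%×$93.72 = $12.1836
EOQ₁ = √(2×29,000×230/12.2200) = 1,044.82  (< 2,430, feasible at tier 1)
EOQ₂ = √(2×29,000×230/12.1836) = 1,046.38  (< 2,430 → use Q = 2,430 at tier-2 price)
TC(tier 1 (EOQ₁), Q≈1,044.8) = $2,738,767.72
TC(tier 2, Q≈2,430.0) = $2,735,427.93
Minimum at tier 2: $2,735,427.93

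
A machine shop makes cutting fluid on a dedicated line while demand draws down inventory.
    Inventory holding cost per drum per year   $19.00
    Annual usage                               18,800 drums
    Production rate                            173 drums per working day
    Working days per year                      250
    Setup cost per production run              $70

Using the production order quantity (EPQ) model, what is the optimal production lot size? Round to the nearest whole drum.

Daily demand d = 18,800/250 = 75.200; p = 173; 1 − d/p = 0.56532
EPQ = √(2DS / (H(1 − d/p)))
    = √(2 × 18,800 × 70 / (19 × 0.56532)) ≈ 495.02

495 drums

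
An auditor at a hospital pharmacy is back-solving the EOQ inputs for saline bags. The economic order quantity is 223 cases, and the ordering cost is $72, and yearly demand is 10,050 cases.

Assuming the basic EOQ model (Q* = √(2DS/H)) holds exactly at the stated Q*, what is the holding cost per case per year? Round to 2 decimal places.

$29.10

From Q* = √(2DS/H) ⇒ Q*² = 2DS/H.
H = 2DS / Q² = 2 × 10,050 × 72 / 223² = 29.1017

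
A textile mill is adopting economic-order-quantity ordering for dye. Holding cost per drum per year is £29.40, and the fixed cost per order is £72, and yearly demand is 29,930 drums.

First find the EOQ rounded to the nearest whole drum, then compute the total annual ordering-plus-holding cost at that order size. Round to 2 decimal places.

£11,256.63

Optimal lot size Q* = (2 × 29,930 × £72 / £29.4)^½ ≈ 382.88 → Q = 383 drums
Orders/yr = 29,930/383 = 78.146; ordering cost = 78.146 × £72 = £5,626.53
Average inventory = 383/2 = 191.5; holding cost = 191.5 × £29.4 = £5,630.10
Total = £5,626.53 + £5,630.10 = £11,256.63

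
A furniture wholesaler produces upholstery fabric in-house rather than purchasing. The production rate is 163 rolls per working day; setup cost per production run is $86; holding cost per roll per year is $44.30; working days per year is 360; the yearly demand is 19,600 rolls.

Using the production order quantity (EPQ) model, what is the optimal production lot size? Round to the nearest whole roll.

338 rolls

Daily demand d = 19,600/360 = 54.444; p = 163; 1 − d/p = 0.66599
EPQ = √(2DS / (H(1 − d/p)))
    = √(2 × 19,600 × 86 / (44.3 × 0.66599)) ≈ 338.03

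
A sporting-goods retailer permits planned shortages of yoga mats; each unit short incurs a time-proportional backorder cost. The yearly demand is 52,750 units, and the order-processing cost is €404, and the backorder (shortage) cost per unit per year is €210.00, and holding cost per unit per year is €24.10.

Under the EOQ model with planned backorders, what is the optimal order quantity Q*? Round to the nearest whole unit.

Basic EOQ = √(2·52,750·404/24.1) = 1,329.868
Backorder adjustment √((H+b)/b) = √((24.1+210)/210) = 1.0558
Q* = 1,329.868 × 1.0558 ≈ 1,404.10

1,404 units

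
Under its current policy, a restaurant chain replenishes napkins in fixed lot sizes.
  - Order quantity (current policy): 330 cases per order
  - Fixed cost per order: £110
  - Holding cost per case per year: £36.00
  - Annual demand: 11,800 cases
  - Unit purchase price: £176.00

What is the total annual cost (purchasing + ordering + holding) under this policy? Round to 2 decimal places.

Annual ordering cost = (D/Q)·S = (11,800/330) × 110 = £3,933.33
Annual holding cost  = (Q/2)·H = (330/2) × 36 = £5,940.00
Purchase cost = D·C = 11,800 × 176 = £2,076,800.00
Total = £3,933.33 + £5,940.00 + £2,076,800.00 = £2,086,673.33

£2,086,673.33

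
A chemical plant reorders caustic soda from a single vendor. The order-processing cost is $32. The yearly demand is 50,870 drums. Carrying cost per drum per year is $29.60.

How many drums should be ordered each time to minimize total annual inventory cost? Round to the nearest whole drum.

332 drums

EOQ = √(2DS/H) = √(2 × 50,870 × 32 / 29.6)
    = √(109,989.19) ≈ 331.65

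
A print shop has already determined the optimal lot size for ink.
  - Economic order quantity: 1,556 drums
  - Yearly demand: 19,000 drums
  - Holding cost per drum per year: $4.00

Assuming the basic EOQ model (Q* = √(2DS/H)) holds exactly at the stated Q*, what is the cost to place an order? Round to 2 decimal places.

$254.86

From Q* = √(2DS/H) ⇒ Q*² = 2DS/H.
S = Q²H / (2D) = 1,556² × 4 / (2 × 19,000) = 254.8564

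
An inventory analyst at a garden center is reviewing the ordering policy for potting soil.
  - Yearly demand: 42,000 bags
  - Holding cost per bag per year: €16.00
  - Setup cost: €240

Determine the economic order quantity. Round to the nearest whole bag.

2DS/H = 2·42,000·240/16 = 1,260,000.00
EOQ = √1,260,000.00 ≈ 1,122.50

1,122 bags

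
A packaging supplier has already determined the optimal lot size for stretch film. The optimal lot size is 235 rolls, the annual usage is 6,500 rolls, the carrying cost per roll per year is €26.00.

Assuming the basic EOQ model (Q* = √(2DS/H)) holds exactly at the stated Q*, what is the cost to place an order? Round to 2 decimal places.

€110.45

EOQ relation: Q² = 2DS/H, so rearrange for the unknown.
S = Q²H / (2D) = 235² × 26 / (2 × 6,500) = 110.4500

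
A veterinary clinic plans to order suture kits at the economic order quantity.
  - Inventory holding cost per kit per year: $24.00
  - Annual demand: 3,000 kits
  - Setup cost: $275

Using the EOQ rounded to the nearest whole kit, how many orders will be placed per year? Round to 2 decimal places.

11.45 orders per year

Q* = √(2·D·S / H) = √(2·3,000·275 / 24) = √68,750.0 ≈ 262.20 → Q = 262
Orders per year = D/Q = 3,000 / 262 = 11.450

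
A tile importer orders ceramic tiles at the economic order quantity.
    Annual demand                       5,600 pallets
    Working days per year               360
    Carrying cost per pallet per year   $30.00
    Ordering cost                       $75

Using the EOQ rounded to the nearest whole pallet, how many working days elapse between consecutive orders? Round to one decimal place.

10.7 days

2DS/H = 2·5,600·75/30 = 28,000.00
EOQ = √28,000.00 ≈ 167.33 → Q = 167 pallets
Cycle time = (working days × Q)/D = (360 × 167) / 5,600 = 10.736 days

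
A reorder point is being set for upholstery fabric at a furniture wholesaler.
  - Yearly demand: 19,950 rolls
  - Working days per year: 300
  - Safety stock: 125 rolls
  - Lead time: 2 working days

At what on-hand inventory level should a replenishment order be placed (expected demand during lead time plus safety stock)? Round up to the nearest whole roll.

Daily demand d = 19,950 / 300 = 66.500 rolls/day
Demand during lead time = 66.500 × 2 = 133.00
Reorder point = 133.00 + 125 = 258.00 → round up

258 rolls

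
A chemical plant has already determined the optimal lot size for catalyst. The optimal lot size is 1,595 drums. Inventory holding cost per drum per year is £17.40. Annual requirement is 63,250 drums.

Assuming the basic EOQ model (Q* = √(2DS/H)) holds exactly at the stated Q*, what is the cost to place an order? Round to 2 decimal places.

EOQ relation: Q² = 2DS/H, so rearrange for the unknown.
S = Q²H / (2D) = 1,595² × 17.4 / (2 × 63,250) = 349.9291

£349.93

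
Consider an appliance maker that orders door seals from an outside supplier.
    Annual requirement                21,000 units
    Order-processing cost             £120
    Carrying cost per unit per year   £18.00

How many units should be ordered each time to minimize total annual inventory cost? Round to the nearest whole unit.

529 units

Optimal lot size Q* = (2 × 21,000 × £120 / £18)^½ ≈ 529.15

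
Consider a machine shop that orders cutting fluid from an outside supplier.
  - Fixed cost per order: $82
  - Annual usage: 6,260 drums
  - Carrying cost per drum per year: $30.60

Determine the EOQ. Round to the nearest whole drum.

183 drums

Q* = √(2·D·S / H) = √(2·6,260·82 / 30.6) = √33,550.3 ≈ 183.17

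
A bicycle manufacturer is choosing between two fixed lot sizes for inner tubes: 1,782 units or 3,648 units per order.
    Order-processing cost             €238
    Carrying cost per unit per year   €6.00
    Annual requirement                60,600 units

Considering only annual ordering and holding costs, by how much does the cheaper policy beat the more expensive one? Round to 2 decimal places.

For each Q, cost = (D/Q)·S + (Q/2)·H.
TC(1,782) = (60,600/1,782)×238 + (1,782/2)×6 = €13,439.60
TC(3,648) = (60,600/3,648)×238 + (3,648/2)×6 = €14,897.62
Lots of 1,782 are cheaper by €1,458.02.

€1,458.02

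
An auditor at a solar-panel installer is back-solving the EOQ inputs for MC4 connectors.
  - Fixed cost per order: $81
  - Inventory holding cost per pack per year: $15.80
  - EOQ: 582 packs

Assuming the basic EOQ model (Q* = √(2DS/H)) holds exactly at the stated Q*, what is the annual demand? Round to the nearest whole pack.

33,036 packs per year

Since Q* = (2DS/H)^½, squaring gives Q*²·H = 2DS.
D = Q²H / (2S) = 582² × 15.8 / (2 × 81) = 33,036.04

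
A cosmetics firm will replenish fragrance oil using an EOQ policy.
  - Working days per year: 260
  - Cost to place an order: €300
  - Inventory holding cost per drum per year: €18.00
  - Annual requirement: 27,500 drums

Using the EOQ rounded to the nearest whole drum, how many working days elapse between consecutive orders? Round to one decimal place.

9.0 days

Q* = √(2·D·S / H) = √(2·27,500·300 / 18) = √916,666.7 ≈ 957.43 → Q = 957 drums
T = Q/D × 260 days = 957/27,500 × 260 = 9.048 days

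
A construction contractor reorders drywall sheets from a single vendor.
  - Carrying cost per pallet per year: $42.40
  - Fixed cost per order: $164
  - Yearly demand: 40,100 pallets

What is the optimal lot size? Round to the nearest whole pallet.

Optimal lot size Q* = (2 × 40,100 × $164 / $42.4)^½ ≈ 556.96

557 pallets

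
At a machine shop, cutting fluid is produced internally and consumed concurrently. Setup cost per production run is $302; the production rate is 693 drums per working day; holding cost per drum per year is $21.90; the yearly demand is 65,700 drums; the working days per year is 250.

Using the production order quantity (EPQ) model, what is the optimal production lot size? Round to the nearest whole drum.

1,708 drums

d = 65,700/250 = 262.8000 drums/day;  effective holding cost H(1 − d/p) = 21.9·(1 − 262.8000/693) = 13.59506
Q* = √(2DS / H_eff) = √(2·65,700·302 / 13.59506) ≈ 1,708.48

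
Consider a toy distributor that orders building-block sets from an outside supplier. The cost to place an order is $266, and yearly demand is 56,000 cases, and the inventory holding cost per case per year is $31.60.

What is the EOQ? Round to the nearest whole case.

2DS/H = 2·56,000·266/31.6 = 942,784.81
EOQ = √942,784.81 ≈ 970.97

971 cases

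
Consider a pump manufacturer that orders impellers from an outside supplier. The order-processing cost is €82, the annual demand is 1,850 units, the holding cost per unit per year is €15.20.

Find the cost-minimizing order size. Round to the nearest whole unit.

Q* = √(2·D·S / H) = √(2·1,850·82 / 15.2) = √19,960.5 ≈ 141.28

141 units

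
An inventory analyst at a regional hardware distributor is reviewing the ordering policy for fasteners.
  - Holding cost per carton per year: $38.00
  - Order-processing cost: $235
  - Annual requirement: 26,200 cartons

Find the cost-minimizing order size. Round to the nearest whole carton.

569 cartons

Q* = √(2·D·S / H) = √(2·26,200·235 / 38) = √324,052.6 ≈ 569.26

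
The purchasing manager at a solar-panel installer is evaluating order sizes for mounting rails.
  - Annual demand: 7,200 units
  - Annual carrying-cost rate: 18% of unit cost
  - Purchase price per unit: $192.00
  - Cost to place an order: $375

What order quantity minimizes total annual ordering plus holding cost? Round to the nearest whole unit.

395 units

H = i·C = 0.18 × $192 = $34.5600 per unit-year
Q* = √(2·D·S / H) = √(2·7,200·375 / 34.56) = √156,250.0 ≈ 395.28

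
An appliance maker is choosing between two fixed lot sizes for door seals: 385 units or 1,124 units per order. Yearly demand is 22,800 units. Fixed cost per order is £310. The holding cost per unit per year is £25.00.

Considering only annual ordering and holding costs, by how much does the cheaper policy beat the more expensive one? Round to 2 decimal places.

£2,832.69

TC(Q) = (D/Q)S + (Q/2)H
TC(385) = (22,800/385)×310 + (385/2)×25 = £23,170.94
TC(1,124) = (22,800/1,124)×310 + (1,124/2)×25 = £20,338.26
Lots of 1,124 are cheaper by £2,832.69.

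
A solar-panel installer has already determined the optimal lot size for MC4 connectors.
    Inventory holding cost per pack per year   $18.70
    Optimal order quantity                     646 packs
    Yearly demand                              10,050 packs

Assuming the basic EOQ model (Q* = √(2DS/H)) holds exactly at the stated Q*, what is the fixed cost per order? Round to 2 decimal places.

$388.25

EOQ relation: Q² = 2DS/H, so rearrange for the unknown.
S = Q²H / (2D) = 646² × 18.7 / (2 × 10,050) = 388.2492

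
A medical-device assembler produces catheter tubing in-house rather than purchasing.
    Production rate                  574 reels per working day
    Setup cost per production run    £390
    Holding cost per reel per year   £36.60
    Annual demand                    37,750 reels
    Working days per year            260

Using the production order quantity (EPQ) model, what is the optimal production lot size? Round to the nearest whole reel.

1,038 reels

d = 37,750/260 = 145.1923 reels/day;  effective holding cost H(1 − d/p) = 36.6·(1 − 145.1923/574) = 27.34209
Q* = √(2DS / H_eff) = √(2·37,750·390 / 27.34209) ≈ 1,037.74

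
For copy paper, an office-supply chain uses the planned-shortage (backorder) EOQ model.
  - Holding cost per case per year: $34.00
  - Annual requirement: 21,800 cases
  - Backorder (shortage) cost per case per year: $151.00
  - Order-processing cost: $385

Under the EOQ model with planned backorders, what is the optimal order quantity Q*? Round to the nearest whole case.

Basic EOQ = √(2·21,800·385/34) = 702.642
Backorder adjustment √((H+b)/b) = √((34+151)/151) = 1.1069
Q* = 702.642 × 1.1069 ≈ 777.73

778 cases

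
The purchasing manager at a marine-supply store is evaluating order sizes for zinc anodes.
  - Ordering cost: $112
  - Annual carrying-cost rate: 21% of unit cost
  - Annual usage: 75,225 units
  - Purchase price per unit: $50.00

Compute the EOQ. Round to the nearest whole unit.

Holding cost per unit per year: H = 21% × $50 = $10.5000
Q* = √(2·D·S / H) = √(2·75,225·112 / 10.5) = √1,604,800.0 ≈ 1,266.81

1,267 units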